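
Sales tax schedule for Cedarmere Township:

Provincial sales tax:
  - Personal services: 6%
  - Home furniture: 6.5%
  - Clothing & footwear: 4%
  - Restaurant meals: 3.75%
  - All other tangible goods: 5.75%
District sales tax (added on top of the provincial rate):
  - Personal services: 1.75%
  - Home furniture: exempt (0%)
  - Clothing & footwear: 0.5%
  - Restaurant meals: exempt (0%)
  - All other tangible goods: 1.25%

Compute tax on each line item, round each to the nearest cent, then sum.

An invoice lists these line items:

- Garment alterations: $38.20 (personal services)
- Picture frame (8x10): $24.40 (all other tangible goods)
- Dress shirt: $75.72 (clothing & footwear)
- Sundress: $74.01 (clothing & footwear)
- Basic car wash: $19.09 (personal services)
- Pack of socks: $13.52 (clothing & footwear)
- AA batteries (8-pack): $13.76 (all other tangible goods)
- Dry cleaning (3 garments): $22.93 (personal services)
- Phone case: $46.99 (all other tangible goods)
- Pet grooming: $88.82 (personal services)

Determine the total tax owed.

$26.41

Garment alterations $38.20: personal services → 6% + 1.75% district = 7.75% → $2.96
Picture frame (8x10) $24.40: all other tangible goods → 5.75% + 1.25% district = 7% → $1.71
Dress shirt $75.72: clothing & footwear → 4% + 0.5% district = 4.5% → $3.41
Sundress $74.01: clothing & footwear → 4% + 0.5% district = 4.5% → $3.33
Basic car wash $19.09: personal services → 6% + 1.75% district = 7.75% → $1.48
Pack of socks $13.52: clothing & footwear → 4% + 0.5% district = 4.5% → $0.61
AA batteries (8-pack) $13.76: all other tangible goods → 5.75% + 1.25% district = 7% → $0.96
Dry cleaning (3 garments) $22.93: personal services → 6% + 1.75% district = 7.75% → $1.78
Phone case $46.99: all other tangible goods → 5.75% + 1.25% district = 7% → $3.29
Pet grooming $88.82: personal services → 6% + 1.75% district = 7.75% → $6.88
Total tax = $2.96 + $1.71 + $3.41 + $3.33 + $1.48 + $0.61 + $0.96 + $1.78 + $3.29 + $6.88 = $26.41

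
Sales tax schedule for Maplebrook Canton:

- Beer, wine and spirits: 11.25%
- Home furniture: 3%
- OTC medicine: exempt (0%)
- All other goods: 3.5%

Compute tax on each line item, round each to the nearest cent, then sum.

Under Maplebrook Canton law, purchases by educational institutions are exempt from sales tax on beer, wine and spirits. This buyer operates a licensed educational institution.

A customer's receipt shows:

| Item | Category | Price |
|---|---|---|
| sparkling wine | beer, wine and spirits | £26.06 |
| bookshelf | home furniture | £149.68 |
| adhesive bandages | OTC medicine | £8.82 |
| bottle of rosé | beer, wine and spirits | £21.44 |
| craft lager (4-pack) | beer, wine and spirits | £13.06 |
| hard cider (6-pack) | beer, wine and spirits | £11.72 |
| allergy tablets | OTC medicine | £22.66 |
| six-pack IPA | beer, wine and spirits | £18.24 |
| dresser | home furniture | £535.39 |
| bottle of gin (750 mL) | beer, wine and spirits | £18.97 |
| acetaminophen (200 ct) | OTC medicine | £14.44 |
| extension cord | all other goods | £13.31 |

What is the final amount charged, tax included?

Sparkling wine £26.06: beer, wine and spirits, buyer-exempt → 0% → £0.00
Bookshelf £149.68: home furniture → 3% → £4.49
Adhesive bandages £8.82: OTC medicine → 0% → £0.00
Bottle of rosé £21.44: beer, wine and spirits, buyer-exempt → 0% → £0.00
Craft lager (4-pack) £13.06: beer, wine and spirits, buyer-exempt → 0% → £0.00
Hard cider (6-pack) £11.72: beer, wine and spirits, buyer-exempt → 0% → £0.00
Allergy tablets £22.66: OTC medicine → 0% → £0.00
Six-pack IPA £18.24: beer, wine and spirits, buyer-exempt → 0% → £0.00
Dresser £535.39: home furniture → 3% → £16.06
Bottle of gin (750 mL) £18.97: beer, wine and spirits, buyer-exempt → 0% → £0.00
Acetaminophen (200 ct) £14.44: OTC medicine → 0% → £0.00
Extension cord £13.31: all other goods → 3.5% → £0.47
Subtotal = £853.79; tax = £21.02; total due = £874.81

£874.81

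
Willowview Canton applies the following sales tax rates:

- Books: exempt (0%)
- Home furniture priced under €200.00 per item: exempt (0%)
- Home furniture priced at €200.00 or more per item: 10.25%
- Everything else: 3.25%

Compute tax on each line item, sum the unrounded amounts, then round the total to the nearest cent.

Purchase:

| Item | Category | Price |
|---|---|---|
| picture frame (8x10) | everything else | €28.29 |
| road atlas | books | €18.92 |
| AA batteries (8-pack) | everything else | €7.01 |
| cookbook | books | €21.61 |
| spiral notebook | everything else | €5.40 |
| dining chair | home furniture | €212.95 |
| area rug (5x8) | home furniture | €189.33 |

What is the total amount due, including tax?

Picture frame (8x10) €28.29: everything else → 3.25% → €0.919425
Road atlas €18.92: books → 0% → €0.00
AA batteries (8-pack) €7.01: everything else → 3.25% → €0.227825
Cookbook €21.61: books → 0% → €0.00
Spiral notebook €5.40: everything else → 3.25% → €0.1755
Dining chair €212.95: home furniture, €200.00 or more → 10.25% → €21.827375
Area rug (5x8) €189.33: home furniture, under €200.00 → 0% → €0.00
Subtotal = €483.51; unrounded tax = €23.150125 → €23.15; total due = €506.66

€506.66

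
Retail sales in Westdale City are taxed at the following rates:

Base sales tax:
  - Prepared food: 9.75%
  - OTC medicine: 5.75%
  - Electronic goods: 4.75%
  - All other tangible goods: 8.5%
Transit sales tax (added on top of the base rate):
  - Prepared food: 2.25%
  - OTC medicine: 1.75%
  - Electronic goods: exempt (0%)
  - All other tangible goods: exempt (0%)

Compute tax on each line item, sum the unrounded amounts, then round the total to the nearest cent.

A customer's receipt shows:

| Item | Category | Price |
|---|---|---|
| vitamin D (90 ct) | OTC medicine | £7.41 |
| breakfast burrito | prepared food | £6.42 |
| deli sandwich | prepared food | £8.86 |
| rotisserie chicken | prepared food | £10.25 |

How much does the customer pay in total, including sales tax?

£36.56

Vitamin D (90 ct) £7.41: OTC medicine → 5.75% + 1.75% transit = 7.5% → £0.55575
Breakfast burrito £6.42: prepared food → 9.75% + 2.25% transit = 12% → £0.7704
Deli sandwich £8.86: prepared food → 9.75% + 2.25% transit = 12% → £1.0632
Rotisserie chicken £10.25: prepared food → 9.75% + 2.25% transit = 12% → £1.23
Subtotal = £32.94; unrounded tax = £3.61935 → £3.62; total due = £36.56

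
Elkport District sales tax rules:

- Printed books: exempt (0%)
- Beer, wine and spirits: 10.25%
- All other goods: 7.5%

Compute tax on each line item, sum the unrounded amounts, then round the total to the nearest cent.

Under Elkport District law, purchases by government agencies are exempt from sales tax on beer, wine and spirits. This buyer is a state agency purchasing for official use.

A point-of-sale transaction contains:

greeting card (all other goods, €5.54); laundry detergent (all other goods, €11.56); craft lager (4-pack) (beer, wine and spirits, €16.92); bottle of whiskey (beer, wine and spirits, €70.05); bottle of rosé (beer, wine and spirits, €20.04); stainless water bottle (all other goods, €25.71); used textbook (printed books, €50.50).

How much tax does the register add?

Greeting card €5.54: all other goods → 7.5% → €0.4155
Laundry detergent €11.56: all other goods → 7.5% → €0.867
Craft lager (4-pack) €16.92: beer, wine and spirits, buyer-exempt → 0% → €0.00
Bottle of whiskey €70.05: beer, wine and spirits, buyer-exempt → 0% → €0.00
Bottle of rosé €20.04: beer, wine and spirits, buyer-exempt → 0% → €0.00
Stainless water bottle €25.71: all other goods → 7.5% → €1.92825
Used textbook €50.50: printed books → 0% → €0.00
Unrounded tax sum = €3.21075 → €3.21

€3.21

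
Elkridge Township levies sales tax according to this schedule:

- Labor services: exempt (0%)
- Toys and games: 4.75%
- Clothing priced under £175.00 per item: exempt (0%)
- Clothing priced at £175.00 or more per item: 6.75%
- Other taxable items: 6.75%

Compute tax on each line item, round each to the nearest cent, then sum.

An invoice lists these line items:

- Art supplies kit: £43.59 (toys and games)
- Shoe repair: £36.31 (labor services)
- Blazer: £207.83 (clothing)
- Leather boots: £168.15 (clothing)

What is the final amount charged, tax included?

£471.98

Art supplies kit £43.59: toys and games → 4.75% → £2.07
Shoe repair £36.31: labor services → 0% → £0.00
Blazer £207.83: clothing, £175.00 or more → 6.75% → £14.03
Leather boots £168.15: clothing, under £175.00 → 0% → £0.00
Subtotal = £455.88; tax = £16.10; total due = £471.98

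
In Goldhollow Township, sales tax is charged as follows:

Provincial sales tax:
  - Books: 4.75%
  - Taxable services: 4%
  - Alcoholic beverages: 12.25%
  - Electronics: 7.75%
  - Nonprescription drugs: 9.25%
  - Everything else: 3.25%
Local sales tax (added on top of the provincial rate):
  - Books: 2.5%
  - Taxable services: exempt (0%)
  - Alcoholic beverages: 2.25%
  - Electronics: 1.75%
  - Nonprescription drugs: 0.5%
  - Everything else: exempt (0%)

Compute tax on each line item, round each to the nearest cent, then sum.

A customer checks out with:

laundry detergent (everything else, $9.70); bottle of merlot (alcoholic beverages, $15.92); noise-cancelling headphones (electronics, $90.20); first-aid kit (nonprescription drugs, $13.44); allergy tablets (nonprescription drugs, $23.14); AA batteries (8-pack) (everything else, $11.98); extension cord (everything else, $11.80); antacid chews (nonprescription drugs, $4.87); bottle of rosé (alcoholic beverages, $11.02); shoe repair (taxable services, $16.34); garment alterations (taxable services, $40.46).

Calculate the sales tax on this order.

$19.88

Laundry detergent $9.70: everything else → 3.25% + 0% local = 3.25% → $0.32
Bottle of merlot $15.92: alcoholic beverages → 12.25% + 2.25% local = 14.5% → $2.31
Noise-cancelling headphones $90.20: electronics → 7.75% + 1.75% local = 9.5% → $8.57
First-aid kit $13.44: nonprescription drugs → 9.25% + 0.5% local = 9.75% → $1.31
Allergy tablets $23.14: nonprescription drugs → 9.25% + 0.5% local = 9.75% → $2.26
AA batteries (8-pack) $11.98: everything else → 3.25% + 0% local = 3.25% → $0.39
Extension cord $11.80: everything else → 3.25% + 0% local = 3.25% → $0.38
Antacid chews $4.87: nonprescription drugs → 9.25% + 0.5% local = 9.75% → $0.47
Bottle of rosé $11.02: alcoholic beverages → 12.25% + 2.25% local = 14.5% → $1.60
Shoe repair $16.34: taxable services → 4% + 0% local = 4% → $0.65
Garment alterations $40.46: taxable services → 4% + 0% local = 4% → $1.62
Total tax = $0.32 + $2.31 + $8.57 + $1.31 + $2.26 + $0.39 + $0.38 + $0.47 + $1.60 + $0.65 + $1.62 = $19.88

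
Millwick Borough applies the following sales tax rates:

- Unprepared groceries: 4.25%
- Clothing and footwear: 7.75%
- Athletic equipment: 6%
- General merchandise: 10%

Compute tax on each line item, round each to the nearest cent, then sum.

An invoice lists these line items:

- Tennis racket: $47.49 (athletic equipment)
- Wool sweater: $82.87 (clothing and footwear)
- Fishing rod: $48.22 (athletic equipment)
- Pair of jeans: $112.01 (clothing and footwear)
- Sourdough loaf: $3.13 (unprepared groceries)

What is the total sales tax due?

Tennis racket $47.49: athletic equipment → 6% → $2.85
Wool sweater $82.87: clothing and footwear → 7.75% → $6.42
Fishing rod $48.22: athletic equipment → 6% → $2.89
Pair of jeans $112.01: clothing and footwear → 7.75% → $8.68
Sourdough loaf $3.13: unprepared groceries → 4.25% → $0.13
Total tax = $2.85 + $6.42 + $2.89 + $8.68 + $0.13 = $20.97

$20.97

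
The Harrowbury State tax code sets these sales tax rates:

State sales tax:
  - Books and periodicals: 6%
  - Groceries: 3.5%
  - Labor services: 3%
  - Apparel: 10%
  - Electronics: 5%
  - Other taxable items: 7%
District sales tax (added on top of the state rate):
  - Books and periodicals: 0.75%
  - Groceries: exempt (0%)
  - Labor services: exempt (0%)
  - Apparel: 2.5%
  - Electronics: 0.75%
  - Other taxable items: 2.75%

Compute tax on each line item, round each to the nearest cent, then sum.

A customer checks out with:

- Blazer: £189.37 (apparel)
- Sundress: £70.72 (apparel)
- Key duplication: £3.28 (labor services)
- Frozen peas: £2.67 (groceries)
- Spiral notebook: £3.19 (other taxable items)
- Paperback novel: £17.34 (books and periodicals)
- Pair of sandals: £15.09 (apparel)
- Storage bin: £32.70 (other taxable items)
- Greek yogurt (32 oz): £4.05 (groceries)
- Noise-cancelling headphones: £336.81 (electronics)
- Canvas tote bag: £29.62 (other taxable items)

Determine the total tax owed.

£61.66

Blazer £189.37: apparel → 10% + 2.5% district = 12.5% → £23.67
Sundress £70.72: apparel → 10% + 2.5% district = 12.5% → £8.84
Key duplication £3.28: labor services → 3% + 0% district = 3% → £0.10
Frozen peas £2.67: groceries → 3.5% + 0% district = 3.5% → £0.09
Spiral notebook £3.19: other taxable items → 7% + 2.75% district = 9.75% → £0.31
Paperback novel £17.34: books and periodicals → 6% + 0.75% district = 6.75% → £1.17
Pair of sandals £15.09: apparel → 10% + 2.5% district = 12.5% → £1.89
Storage bin £32.70: other taxable items → 7% + 2.75% district = 9.75% → £3.19
Greek yogurt (32 oz) £4.05: groceries → 3.5% + 0% district = 3.5% → £0.14
Noise-cancelling headphones £336.81: electronics → 5% + 0.75% district = 5.75% → £19.37
Canvas tote bag £29.62: other taxable items → 7% + 2.75% district = 9.75% → £2.89
Total tax = £23.67 + £8.84 + £0.10 + £0.09 + £0.31 + £1.17 + £1.89 + £3.19 + £0.14 + £19.37 + £2.89 = £61.66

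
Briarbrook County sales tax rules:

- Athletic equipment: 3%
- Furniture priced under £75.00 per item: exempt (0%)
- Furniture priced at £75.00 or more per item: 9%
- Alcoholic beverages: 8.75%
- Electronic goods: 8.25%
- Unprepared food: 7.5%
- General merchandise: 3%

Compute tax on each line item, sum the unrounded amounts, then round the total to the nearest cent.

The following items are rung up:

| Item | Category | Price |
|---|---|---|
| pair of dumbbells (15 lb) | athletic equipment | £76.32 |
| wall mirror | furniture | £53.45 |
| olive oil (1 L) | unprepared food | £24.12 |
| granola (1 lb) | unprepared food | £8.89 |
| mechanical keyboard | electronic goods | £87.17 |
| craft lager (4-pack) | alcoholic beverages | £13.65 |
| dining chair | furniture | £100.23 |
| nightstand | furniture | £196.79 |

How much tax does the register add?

Pair of dumbbells (15 lb) £76.32: athletic equipment → 3% → £2.2896
Wall mirror £53.45: furniture, under £75.00 → 0% → £0.00
Olive oil (1 L) £24.12: unprepared food → 7.5% → £1.809
Granola (1 lb) £8.89: unprepared food → 7.5% → £0.66675
Mechanical keyboard £87.17: electronic goods → 8.25% → £7.191525
Craft lager (4-pack) £13.65: alcoholic beverages → 8.75% → £1.194375
Dining chair £100.23: furniture, £75.00 or more → 9% → £9.0207
Nightstand £196.79: furniture, £75.00 or more → 9% → £17.7111
Unrounded tax sum = £39.88305 → £39.88

£39.88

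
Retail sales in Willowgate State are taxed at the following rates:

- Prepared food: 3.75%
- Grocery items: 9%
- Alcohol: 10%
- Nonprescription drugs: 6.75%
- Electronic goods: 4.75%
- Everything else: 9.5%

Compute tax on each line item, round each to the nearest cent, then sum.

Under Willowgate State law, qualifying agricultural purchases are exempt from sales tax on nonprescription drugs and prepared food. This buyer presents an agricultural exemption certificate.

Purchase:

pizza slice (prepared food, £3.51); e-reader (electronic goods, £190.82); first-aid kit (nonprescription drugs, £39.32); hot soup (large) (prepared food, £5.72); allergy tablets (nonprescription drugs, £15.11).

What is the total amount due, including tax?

Pizza slice £3.51: prepared food, buyer-exempt → 0% → £0.00
E-reader £190.82: electronic goods → 4.75% → £9.06
First-aid kit £39.32: nonprescription drugs, buyer-exempt → 0% → £0.00
Hot soup (large) £5.72: prepared food, buyer-exempt → 0% → £0.00
Allergy tablets £15.11: nonprescription drugs, buyer-exempt → 0% → £0.00
Subtotal = £254.48; tax = £9.06; total due = £263.54

£263.54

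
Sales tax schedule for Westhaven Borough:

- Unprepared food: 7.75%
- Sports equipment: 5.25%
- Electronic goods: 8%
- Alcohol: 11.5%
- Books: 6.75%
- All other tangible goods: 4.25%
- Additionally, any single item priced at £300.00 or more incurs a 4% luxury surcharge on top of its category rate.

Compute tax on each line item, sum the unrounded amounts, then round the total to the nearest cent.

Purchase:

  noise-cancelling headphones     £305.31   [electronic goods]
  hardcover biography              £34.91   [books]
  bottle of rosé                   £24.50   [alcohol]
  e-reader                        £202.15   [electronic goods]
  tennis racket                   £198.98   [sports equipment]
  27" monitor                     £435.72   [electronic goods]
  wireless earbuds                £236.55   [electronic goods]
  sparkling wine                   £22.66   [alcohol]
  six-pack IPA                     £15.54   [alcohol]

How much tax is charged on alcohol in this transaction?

Bottle of rosé £24.50: alcohol → 11.5% → £2.8175
Sparkling wine £22.66: alcohol → 11.5% → £2.6059
Six-pack IPA £15.54: alcohol → 11.5% → £1.7871
Tax on alcohol: unrounded sum = £7.2105 → £7.21

£7.21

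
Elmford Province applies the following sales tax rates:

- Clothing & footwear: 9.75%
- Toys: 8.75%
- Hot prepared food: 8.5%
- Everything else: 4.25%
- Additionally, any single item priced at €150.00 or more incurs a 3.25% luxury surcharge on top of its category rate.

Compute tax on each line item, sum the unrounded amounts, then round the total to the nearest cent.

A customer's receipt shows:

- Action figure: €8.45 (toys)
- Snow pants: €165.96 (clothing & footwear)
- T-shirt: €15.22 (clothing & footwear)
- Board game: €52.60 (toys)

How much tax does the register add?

Action figure €8.45: toys → 8.75% → €0.739375
Snow pants €165.96: clothing & footwear → 9.75% + 3.25% surcharge = 13% → €21.5748
T-shirt €15.22: clothing & footwear → 9.75% → €1.48395
Board game €52.60: toys → 8.75% → €4.6025
Unrounded tax sum = €28.400625 → €28.40

€28.40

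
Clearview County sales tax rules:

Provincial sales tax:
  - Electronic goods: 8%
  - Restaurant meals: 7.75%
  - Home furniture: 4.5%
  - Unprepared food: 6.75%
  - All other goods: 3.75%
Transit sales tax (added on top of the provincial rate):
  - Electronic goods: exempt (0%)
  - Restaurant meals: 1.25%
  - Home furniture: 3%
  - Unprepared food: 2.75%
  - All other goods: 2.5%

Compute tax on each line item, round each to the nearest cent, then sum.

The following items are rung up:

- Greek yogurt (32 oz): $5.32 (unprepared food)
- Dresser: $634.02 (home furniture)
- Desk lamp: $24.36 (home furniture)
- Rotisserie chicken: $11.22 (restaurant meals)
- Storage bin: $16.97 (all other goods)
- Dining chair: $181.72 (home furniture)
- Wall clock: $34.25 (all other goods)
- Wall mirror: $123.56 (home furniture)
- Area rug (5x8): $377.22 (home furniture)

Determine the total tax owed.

Greek yogurt (32 oz) $5.32: unprepared food → 6.75% + 2.75% transit = 9.5% → $0.51
Dresser $634.02: home furniture → 4.5% + 3% transit = 7.5% → $47.55
Desk lamp $24.36: home furniture → 4.5% + 3% transit = 7.5% → $1.83
Rotisserie chicken $11.22: restaurant meals → 7.75% + 1.25% transit = 9% → $1.01
Storage bin $16.97: all other goods → 3.75% + 2.5% transit = 6.25% → $1.06
Dining chair $181.72: home furniture → 4.5% + 3% transit = 7.5% → $13.63
Wall clock $34.25: all other goods → 3.75% + 2.5% transit = 6.25% → $2.14
Wall mirror $123.56: home furniture → 4.5% + 3% transit = 7.5% → $9.27
Area rug (5x8) $377.22: home furniture → 4.5% + 3% transit = 7.5% → $28.29
Total tax = $0.51 + $47.55 + $1.83 + $1.01 + $1.06 + $13.63 + $2.14 + $9.27 + $28.29 = $105.29

$105.29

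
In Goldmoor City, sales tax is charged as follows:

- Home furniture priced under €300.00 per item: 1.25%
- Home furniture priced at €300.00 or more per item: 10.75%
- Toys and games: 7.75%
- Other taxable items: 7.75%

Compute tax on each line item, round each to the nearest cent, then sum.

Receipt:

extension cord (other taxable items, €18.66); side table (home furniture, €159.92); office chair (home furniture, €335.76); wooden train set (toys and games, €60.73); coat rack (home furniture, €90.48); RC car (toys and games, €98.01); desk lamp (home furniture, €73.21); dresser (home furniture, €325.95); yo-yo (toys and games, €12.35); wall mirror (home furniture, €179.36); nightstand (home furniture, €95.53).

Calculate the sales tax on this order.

Extension cord €18.66: other taxable items → 7.75% → €1.45
Side table €159.92: home furniture, under €300.00 → 1.25% → €2.00
Office chair €335.76: home furniture, €300.00 or more → 10.75% → €36.09
Wooden train set €60.73: toys and games → 7.75% → €4.71
Coat rack €90.48: home furniture, under €300.00 → 1.25% → €1.13
RC car €98.01: toys and games → 7.75% → €7.60
Desk lamp €73.21: home furniture, under €300.00 → 1.25% → €0.92
Dresser €325.95: home furniture, €300.00 or more → 10.75% → €35.04
Yo-yo €12.35: toys and games → 7.75% → €0.96
Wall mirror €179.36: home furniture, under €300.00 → 1.25% → €2.24
Nightstand €95.53: home furniture, under €300.00 → 1.25% → €1.19
Total tax = €1.45 + €2.00 + €36.09 + €4.71 + €1.13 + €7.60 + €0.92 + €35.04 + €0.96 + €2.24 + €1.19 = €93.33

€93.33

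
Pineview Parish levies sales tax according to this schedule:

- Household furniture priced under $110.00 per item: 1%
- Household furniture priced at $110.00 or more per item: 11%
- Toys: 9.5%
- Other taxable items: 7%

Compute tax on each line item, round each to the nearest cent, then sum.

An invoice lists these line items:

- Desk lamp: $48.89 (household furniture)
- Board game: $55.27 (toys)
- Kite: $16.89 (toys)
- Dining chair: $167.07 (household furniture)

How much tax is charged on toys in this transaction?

$6.85

Board game $55.27: toys → 9.5% → $5.25
Kite $16.89: toys → 9.5% → $1.60
Tax on toys = $5.25 + $1.60 = $6.85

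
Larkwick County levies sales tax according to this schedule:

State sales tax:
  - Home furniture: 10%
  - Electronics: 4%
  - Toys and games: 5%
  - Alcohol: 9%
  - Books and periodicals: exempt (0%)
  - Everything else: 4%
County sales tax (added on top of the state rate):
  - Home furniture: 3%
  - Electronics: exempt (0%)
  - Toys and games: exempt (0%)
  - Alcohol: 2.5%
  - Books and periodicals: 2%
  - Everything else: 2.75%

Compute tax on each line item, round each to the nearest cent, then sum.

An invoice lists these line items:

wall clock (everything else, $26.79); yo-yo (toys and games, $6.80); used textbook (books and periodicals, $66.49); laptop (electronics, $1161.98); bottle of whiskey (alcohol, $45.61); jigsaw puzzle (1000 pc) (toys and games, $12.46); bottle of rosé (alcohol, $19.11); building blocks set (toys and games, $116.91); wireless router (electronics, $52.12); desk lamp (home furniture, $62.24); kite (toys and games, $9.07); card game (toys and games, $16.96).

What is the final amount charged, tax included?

$1671.89

Wall clock $26.79: everything else → 4% + 2.75% county = 6.75% → $1.81
Yo-yo $6.80: toys and games → 5% + 0% county = 5% → $0.34
Used textbook $66.49: books and periodicals → 0% + 2% county = 2% → $1.33
Laptop $1161.98: electronics → 4% + 0% county = 4% → $46.48
Bottle of whiskey $45.61: alcohol → 9% + 2.5% county = 11.5% → $5.25
Jigsaw puzzle (1000 pc) $12.46: toys and games → 5% + 0% county = 5% → $0.62
Bottle of rosé $19.11: alcohol → 9% + 2.5% county = 11.5% → $2.20
Building blocks set $116.91: toys and games → 5% + 0% county = 5% → $5.85
Wireless router $52.12: electronics → 4% + 0% county = 4% → $2.08
Desk lamp $62.24: home furniture → 10% + 3% county = 13% → $8.09
Kite $9.07: toys and games → 5% + 0% county = 5% → $0.45
Card game $16.96: toys and games → 5% + 0% county = 5% → $0.85
Subtotal = $1596.54; tax = $75.35; total due = $1671.89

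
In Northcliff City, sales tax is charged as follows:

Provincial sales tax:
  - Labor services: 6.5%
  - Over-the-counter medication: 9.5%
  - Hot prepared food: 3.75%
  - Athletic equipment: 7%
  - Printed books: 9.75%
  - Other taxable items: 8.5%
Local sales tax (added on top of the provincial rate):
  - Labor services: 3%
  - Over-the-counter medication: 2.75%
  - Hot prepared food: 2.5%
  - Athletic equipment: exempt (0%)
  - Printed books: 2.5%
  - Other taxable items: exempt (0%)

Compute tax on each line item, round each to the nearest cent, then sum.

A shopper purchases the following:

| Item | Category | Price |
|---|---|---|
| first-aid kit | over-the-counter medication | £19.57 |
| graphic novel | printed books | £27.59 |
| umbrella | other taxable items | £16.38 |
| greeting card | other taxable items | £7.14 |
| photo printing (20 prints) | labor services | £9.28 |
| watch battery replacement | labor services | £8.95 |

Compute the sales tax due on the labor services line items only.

£1.73

Photo printing (20 prints) £9.28: labor services → 6.5% + 3% local = 9.5% → £0.88
Watch battery replacement £8.95: labor services → 6.5% + 3% local = 9.5% → £0.85
Tax on labor services = £0.88 + £0.85 = £1.73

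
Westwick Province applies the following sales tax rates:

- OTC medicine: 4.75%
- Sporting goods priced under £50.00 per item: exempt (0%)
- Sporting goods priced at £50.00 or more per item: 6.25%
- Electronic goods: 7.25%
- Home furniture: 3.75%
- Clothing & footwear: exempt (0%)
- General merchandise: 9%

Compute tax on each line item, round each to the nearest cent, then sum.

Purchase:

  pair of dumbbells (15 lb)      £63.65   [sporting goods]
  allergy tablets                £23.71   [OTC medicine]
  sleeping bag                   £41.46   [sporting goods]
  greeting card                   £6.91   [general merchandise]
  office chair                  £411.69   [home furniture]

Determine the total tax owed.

£21.17

Pair of dumbbells (15 lb) £63.65: sporting goods, £50.00 or more → 6.25% → £3.98
Allergy tablets £23.71: OTC medicine → 4.75% → £1.13
Sleeping bag £41.46: sporting goods, under £50.00 → 0% → £0.00
Greeting card £6.91: general merchandise → 9% → £0.62
Office chair £411.69: home furniture → 3.75% → £15.44
Total tax = £3.98 + £1.13 + £0.62 + £15.44 = £21.17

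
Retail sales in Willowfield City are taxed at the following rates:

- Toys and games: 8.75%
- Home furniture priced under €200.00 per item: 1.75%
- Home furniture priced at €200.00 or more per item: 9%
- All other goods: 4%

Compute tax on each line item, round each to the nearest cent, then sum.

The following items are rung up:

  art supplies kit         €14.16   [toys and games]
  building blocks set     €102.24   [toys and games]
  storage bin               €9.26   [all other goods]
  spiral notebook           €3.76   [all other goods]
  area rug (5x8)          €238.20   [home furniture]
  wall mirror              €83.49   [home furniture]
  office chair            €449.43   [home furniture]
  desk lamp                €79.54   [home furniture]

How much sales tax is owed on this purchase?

€75.45

Art supplies kit €14.16: toys and games → 8.75% → €1.24
Building blocks set €102.24: toys and games → 8.75% → €8.95
Storage bin €9.26: all other goods → 4% → €0.37
Spiral notebook €3.76: all other goods → 4% → €0.15
Area rug (5x8) €238.20: home furniture, €200.00 or more → 9% → €21.44
Wall mirror €83.49: home furniture, under €200.00 → 1.75% → €1.46
Office chair €449.43: home furniture, €200.00 or more → 9% → €40.45
Desk lamp €79.54: home furniture, under €200.00 → 1.75% → €1.39
Total tax = €1.24 + €8.95 + €0.37 + €0.15 + €21.44 + €1.46 + €40.45 + €1.39 = €75.45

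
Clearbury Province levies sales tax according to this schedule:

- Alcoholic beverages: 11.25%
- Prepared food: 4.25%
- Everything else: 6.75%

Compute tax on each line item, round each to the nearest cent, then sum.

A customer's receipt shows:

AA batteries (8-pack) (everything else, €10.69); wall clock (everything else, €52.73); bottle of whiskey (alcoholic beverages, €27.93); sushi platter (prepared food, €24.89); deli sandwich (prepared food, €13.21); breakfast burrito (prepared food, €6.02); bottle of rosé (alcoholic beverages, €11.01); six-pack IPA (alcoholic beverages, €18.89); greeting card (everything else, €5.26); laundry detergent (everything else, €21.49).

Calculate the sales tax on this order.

AA batteries (8-pack) €10.69: everything else → 6.75% → €0.72
Wall clock €52.73: everything else → 6.75% → €3.56
Bottle of whiskey €27.93: alcoholic beverages → 11.25% → €3.14
Sushi platter €24.89: prepared food → 4.25% → €1.06
Deli sandwich €13.21: prepared food → 4.25% → €0.56
Breakfast burrito €6.02: prepared food → 4.25% → €0.26
Bottle of rosé €11.01: alcoholic beverages → 11.25% → €1.24
Six-pack IPA €18.89: alcoholic beverages → 11.25% → €2.13
Greeting card €5.26: everything else → 6.75% → €0.36
Laundry detergent €21.49: everything else → 6.75% → €1.45
Total tax = €0.72 + €3.56 + €3.14 + €1.06 + €0.56 + €0.26 + €1.24 + €2.13 + €0.36 + €1.45 = €14.48

€14.48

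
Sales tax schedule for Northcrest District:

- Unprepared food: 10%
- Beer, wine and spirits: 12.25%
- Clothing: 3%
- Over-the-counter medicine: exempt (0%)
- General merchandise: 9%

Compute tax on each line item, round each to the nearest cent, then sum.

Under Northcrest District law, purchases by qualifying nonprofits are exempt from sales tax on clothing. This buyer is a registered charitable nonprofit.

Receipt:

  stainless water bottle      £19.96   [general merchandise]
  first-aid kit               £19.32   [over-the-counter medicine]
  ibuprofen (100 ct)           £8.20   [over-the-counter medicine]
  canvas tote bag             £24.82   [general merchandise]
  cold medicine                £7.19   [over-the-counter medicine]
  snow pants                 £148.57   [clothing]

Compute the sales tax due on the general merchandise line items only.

Stainless water bottle £19.96: general merchandise → 9% → £1.80
Canvas tote bag £24.82: general merchandise → 9% → £2.23
Tax on general merchandise = £1.80 + £2.23 = £4.03

£4.03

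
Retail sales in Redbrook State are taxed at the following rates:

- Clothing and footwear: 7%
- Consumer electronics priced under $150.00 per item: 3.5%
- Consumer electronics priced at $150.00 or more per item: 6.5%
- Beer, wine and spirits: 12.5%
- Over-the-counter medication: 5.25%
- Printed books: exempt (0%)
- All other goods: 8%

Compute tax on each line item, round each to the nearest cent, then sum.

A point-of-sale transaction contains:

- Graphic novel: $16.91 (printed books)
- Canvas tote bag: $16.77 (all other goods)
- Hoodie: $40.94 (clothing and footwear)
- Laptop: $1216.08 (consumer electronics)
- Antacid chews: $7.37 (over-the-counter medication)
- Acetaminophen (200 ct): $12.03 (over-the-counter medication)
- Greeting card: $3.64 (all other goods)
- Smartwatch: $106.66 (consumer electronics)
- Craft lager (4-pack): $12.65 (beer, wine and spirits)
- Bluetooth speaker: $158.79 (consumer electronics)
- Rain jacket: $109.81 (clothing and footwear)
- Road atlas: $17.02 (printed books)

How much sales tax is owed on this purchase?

Graphic novel $16.91: printed books → 0% → $0.00
Canvas tote bag $16.77: all other goods → 8% → $1.34
Hoodie $40.94: clothing and footwear → 7% → $2.87
Laptop $1216.08: consumer electronics, $150.00 or more → 6.5% → $79.05
Antacid chews $7.37: over-the-counter medication → 5.25% → $0.39
Acetaminophen (200 ct) $12.03: over-the-counter medication → 5.25% → $0.63
Greeting card $3.64: all other goods → 8% → $0.29
Smartwatch $106.66: consumer electronics, under $150.00 → 3.5% → $3.73
Craft lager (4-pack) $12.65: beer, wine and spirits → 12.5% → $1.58
Bluetooth speaker $158.79: consumer electronics, $150.00 or more → 6.5% → $10.32
Rain jacket $109.81: clothing and footwear → 7% → $7.69
Road atlas $17.02: printed books → 0% → $0.00
Total tax = $1.34 + $2.87 + $79.05 + $0.39 + $0.63 + $0.29 + $3.73 + $1.58 + $10.32 + $7.69 = $107.89

$107.89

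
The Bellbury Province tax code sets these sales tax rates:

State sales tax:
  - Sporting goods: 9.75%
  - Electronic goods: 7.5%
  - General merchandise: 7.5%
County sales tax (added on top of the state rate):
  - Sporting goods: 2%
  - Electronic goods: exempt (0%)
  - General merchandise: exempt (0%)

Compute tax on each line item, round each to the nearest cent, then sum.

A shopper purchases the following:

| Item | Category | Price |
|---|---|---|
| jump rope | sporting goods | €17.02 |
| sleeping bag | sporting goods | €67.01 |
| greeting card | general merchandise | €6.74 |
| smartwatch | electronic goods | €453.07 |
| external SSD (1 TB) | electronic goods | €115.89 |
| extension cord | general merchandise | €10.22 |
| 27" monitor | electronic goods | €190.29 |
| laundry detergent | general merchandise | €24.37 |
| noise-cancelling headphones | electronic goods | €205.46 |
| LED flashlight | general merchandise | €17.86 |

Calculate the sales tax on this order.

Jump rope €17.02: sporting goods → 9.75% + 2% county = 11.75% → €2.00
Sleeping bag €67.01: sporting goods → 9.75% + 2% county = 11.75% → €7.87
Greeting card €6.74: general merchandise → 7.5% + 0% county = 7.5% → €0.51
Smartwatch €453.07: electronic goods → 7.5% + 0% county = 7.5% → €33.98
External SSD (1 TB) €115.89: electronic goods → 7.5% + 0% county = 7.5% → €8.69
Extension cord €10.22: general merchandise → 7.5% + 0% county = 7.5% → €0.77
27" monitor €190.29: electronic goods → 7.5% + 0% county = 7.5% → €14.27
Laundry detergent €24.37: general merchandise → 7.5% + 0% county = 7.5% → €1.83
Noise-cancelling headphones €205.46: electronic goods → 7.5% + 0% county = 7.5% → €15.41
LED flashlight €17.86: general merchandise → 7.5% + 0% county = 7.5% → €1.34
Total tax = €2.00 + €7.87 + €0.51 + €33.98 + €8.69 + €0.77 + €14.27 + €1.83 + €15.41 + €1.34 = €86.67

€86.67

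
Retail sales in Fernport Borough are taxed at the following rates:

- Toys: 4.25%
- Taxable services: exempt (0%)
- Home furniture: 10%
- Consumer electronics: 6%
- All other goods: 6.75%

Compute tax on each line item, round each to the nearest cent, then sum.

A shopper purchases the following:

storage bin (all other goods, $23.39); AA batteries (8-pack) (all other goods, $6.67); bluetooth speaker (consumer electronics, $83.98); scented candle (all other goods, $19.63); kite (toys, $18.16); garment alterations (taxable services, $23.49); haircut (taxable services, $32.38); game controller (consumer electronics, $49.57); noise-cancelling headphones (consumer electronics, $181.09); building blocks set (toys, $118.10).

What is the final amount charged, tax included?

$584.49

Storage bin $23.39: all other goods → 6.75% → $1.58
AA batteries (8-pack) $6.67: all other goods → 6.75% → $0.45
Bluetooth speaker $83.98: consumer electronics → 6% → $5.04
Scented candle $19.63: all other goods → 6.75% → $1.33
Kite $18.16: toys → 4.25% → $0.77
Garment alterations $23.49: taxable services → 0% → $0.00
Haircut $32.38: taxable services → 0% → $0.00
Game controller $49.57: consumer electronics → 6% → $2.97
Noise-cancelling headphones $181.09: consumer electronics → 6% → $10.87
Building blocks set $118.10: toys → 4.25% → $5.02
Subtotal = $556.46; tax = $28.03; total due = $584.49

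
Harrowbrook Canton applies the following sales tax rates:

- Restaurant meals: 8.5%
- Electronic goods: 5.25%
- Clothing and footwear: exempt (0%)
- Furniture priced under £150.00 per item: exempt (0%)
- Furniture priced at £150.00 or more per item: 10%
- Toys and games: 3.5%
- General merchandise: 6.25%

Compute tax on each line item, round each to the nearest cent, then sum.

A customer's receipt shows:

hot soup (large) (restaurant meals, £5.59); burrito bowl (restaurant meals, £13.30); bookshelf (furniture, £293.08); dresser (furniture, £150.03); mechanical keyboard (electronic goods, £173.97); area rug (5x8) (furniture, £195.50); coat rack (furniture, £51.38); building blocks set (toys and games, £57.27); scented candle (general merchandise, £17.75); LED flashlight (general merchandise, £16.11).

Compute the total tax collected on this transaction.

Hot soup (large) £5.59: restaurant meals → 8.5% → £0.48
Burrito bowl £13.30: restaurant meals → 8.5% → £1.13
Bookshelf £293.08: furniture, £150.00 or more → 10% → £29.31
Dresser £150.03: furniture, £150.00 or more → 10% → £15.00
Mechanical keyboard £173.97: electronic goods → 5.25% → £9.13
Area rug (5x8) £195.50: furniture, £150.00 or more → 10% → £19.55
Coat rack £51.38: furniture, under £150.00 → 0% → £0.00
Building blocks set £57.27: toys and games → 3.5% → £2.00
Scented candle £17.75: general merchandise → 6.25% → £1.11
LED flashlight £16.11: general merchandise → 6.25% → £1.01
Total tax = £0.48 + £1.13 + £29.31 + £15.00 + £9.13 + £19.55 + £2.00 + £1.11 + £1.01 = £78.72

£78.72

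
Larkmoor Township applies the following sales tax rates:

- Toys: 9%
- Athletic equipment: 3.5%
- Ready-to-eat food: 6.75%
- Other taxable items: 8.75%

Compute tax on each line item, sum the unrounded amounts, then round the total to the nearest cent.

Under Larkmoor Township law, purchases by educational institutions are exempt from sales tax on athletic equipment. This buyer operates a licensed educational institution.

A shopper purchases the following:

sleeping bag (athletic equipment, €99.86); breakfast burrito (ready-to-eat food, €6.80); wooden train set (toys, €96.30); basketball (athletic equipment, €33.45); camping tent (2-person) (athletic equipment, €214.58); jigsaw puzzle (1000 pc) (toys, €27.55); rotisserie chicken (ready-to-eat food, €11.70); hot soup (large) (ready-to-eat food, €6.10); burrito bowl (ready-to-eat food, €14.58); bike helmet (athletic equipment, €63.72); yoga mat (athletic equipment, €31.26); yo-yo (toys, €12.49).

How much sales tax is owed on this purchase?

Sleeping bag €99.86: athletic equipment, buyer-exempt → 0% → €0.00
Breakfast burrito €6.80: ready-to-eat food → 6.75% → €0.459
Wooden train set €96.30: toys → 9% → €8.667
Basketball €33.45: athletic equipment, buyer-exempt → 0% → €0.00
Camping tent (2-person) €214.58: athletic equipment, buyer-exempt → 0% → €0.00
Jigsaw puzzle (1000 pc) €27.55: toys → 9% → €2.4795
Rotisserie chicken €11.70: ready-to-eat food → 6.75% → €0.78975
Hot soup (large) €6.10: ready-to-eat food → 6.75% → €0.41175
Burrito bowl €14.58: ready-to-eat food → 6.75% → €0.98415
Bike helmet €63.72: athletic equipment, buyer-exempt → 0% → €0.00
Yoga mat €31.26: athletic equipment, buyer-exempt → 0% → €0.00
Yo-yo €12.49: toys → 9% → €1.1241
Unrounded tax sum = €14.91525 → €14.92

€14.92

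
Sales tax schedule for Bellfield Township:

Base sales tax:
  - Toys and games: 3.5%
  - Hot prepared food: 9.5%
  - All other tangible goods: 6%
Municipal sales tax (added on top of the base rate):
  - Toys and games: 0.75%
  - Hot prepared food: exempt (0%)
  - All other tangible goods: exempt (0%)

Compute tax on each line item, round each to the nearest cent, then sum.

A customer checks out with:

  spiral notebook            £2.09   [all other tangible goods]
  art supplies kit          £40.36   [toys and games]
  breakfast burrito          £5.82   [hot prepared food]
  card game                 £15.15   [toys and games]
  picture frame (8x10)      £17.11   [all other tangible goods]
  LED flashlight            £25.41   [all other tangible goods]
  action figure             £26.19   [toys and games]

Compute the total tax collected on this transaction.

Spiral notebook £2.09: all other tangible goods → 6% + 0% municipal = 6% → £0.13
Art supplies kit £40.36: toys and games → 3.5% + 0.75% municipal = 4.25% → £1.72
Breakfast burrito £5.82: hot prepared food → 9.5% + 0% municipal = 9.5% → £0.55
Card game £15.15: toys and games → 3.5% + 0.75% municipal = 4.25% → £0.64
Picture frame (8x10) £17.11: all other tangible goods → 6% + 0% municipal = 6% → £1.03
LED flashlight £25.41: all other tangible goods → 6% + 0% municipal = 6% → £1.52
Action figure £26.19: toys and games → 3.5% + 0.75% municipal = 4.25% → £1.11
Total tax = £0.13 + £1.72 + £0.55 + £0.64 + £1.03 + £1.52 + £1.11 = £6.70

£6.70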